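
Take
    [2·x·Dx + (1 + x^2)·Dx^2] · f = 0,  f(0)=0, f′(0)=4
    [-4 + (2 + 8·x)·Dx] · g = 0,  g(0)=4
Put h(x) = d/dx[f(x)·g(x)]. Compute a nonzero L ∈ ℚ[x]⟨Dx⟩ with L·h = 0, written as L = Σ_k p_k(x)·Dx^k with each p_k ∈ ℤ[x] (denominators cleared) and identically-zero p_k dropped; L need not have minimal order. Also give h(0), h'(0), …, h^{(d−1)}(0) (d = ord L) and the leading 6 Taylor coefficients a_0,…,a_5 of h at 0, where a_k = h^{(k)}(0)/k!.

f: a_k = 0, 4, 0, -4/3, 0, 4/5, …
g: a_k = 4, 8, -8, 16, -40, 112, …
L₀ := L_f ⊗_s L_g (sym. prod.), ord ≤ 2.
Derive L from L₀ (diff closure).
L = (-10 + 40·x + 98·x^2 - 24·x^3 - 12·x^4) + (13 + 66·x + 117·x^2 + 226·x^3 - 84·x^4 - 48·x^5)·Dx + (3 + 23·x + 42·x^2 - x^3 + 23·x^4 - 24·x^5 - 16·x^6)·Dx^2  (order 2).
h: a_k = 16, 64, -112, 640/3, -2192/3, 12992/5, …
ICs: h(0) = 16, h′(0) = 64.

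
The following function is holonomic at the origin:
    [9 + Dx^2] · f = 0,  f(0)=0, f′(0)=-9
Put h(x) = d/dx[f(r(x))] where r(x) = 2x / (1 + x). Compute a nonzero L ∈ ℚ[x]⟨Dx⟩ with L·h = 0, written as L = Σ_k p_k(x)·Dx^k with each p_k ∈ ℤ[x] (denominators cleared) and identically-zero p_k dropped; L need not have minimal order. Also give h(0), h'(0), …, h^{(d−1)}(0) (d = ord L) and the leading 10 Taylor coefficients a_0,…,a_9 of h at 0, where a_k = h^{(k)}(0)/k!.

L = (42 + 12·x + 6·x^2) + (6 + 18·x + 18·x^2 + 6·x^3)·Dx + (1 + 4·x + 6·x^2 + 4·x^3 + x^4)·Dx^2  (order 2).
h: a_k = -18, 36, 270, -1224, 2178, -540, -40158/5, 135504/5, -379242/7, 516420/7, …
ICs: h(0) = -18, h′(0) = 36.

f: a_k = 0, -9, 0, 27/2, 0, -243/40, 0, 729/560, 0, -729/4480, …
f∘r: x↦r, Dx↦Dx/r' in L_f ⇒ L₀.
Differentiate: ansatz ord ≤ ord L₀ ⇒ L.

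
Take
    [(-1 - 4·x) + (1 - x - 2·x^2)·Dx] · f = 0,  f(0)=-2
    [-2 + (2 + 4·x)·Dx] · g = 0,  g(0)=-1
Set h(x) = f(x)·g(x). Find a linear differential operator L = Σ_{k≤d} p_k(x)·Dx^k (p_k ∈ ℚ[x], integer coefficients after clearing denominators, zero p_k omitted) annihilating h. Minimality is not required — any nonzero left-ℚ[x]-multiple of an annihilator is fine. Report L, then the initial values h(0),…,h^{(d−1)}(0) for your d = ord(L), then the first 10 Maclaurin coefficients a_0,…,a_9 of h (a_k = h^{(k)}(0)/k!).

f: a_k = -2, -2, -6, -10, -22, -42, -86, -170, -342, -682, …
g: a_k = -1, -1, 1/2, -1/2, 5/8, -7/8, 21/16, -33/16, 429/128, -715/128, …
h₀=f·g: eliminate ⇒ L₀, order ≤ 1·1.
L = (2 + 5·x + 6·x^2) + (-1 - x + 4·x^2 + 4·x^3)·Dx  (order 1).
h: a_k = 2, 4, 7, 16, 115/4, 125/2, 939/8, 493/2, 30371/64, 31319/32, …
ICs: h(0) = 2.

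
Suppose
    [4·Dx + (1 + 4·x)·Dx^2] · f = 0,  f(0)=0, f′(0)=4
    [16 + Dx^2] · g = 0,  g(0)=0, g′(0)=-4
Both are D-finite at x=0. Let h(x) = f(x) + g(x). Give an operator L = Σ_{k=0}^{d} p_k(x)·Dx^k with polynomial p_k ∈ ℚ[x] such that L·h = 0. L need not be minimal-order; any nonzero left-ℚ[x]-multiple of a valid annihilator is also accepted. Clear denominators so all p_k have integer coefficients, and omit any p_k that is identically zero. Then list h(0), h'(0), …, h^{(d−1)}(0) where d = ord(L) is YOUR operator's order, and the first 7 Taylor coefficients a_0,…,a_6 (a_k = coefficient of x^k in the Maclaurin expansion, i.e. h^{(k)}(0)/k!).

L = (448 + 512·x + 1024·x^2)·Dx + (48 + 320·x + 768·x^2 + 1024·x^3)·Dx^2 + (28 + 32·x + 64·x^2)·Dx^3 + (3 + 20·x + 48·x^2 + 64·x^3)·Dx^4  (order 4).
h: a_k = 0, 0, -8, 32, -64, 2944/15, -2048/3, …
ICs: h(0) = 0, h′(0) = 0, h′′(0) = -16, h′′′(0) = 192.

f: a_k = 0, 4, -8, 64/3, -64, 1024/5, -2048/3, …
g: a_k = 0, -4, 0, 32/3, 0, -128/15, 0, …
Weyl lclm of L_f,L_g ⇒ L₀ (ord ≤ 4).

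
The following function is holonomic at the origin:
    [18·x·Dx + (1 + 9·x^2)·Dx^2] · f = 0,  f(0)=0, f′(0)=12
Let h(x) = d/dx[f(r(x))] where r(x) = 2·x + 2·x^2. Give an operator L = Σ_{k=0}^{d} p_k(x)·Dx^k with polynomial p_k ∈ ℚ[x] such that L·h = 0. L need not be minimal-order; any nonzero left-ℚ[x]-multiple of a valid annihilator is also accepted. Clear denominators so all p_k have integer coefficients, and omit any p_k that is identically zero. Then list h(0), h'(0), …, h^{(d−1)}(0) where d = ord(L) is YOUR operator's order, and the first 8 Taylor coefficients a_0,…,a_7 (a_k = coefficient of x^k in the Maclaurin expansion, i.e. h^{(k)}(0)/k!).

L = (-2 + 72·x + 288·x^2 + 432·x^3 + 216·x^4) + (1 + 2·x + 36·x^2 + 144·x^3 + 180·x^4 + 72·x^5)·Dx  (order 1).
h: a_k = 24, 48, -864, -3456, 26784, 184896, -684288, -8460288, …
ICs: h(0) = 24.

f: a_k = 0, 12, 0, -36, 0, 972/5, 0, -8748/7, …
Substitute x→r, Dx→(1/r')Dx; clear ⇒ L₀.
h=h₀': d/dx-closure on L₀ ⇒ L.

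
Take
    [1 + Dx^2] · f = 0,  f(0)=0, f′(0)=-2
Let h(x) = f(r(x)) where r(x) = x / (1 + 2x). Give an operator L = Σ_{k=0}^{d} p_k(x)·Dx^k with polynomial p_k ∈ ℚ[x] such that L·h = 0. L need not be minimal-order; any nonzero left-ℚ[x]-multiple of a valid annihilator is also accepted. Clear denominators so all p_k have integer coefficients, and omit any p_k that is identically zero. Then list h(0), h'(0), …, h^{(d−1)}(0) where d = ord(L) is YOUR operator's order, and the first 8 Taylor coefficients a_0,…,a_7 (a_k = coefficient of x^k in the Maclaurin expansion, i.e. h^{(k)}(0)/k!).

f: a_k = 0, -2, 0, 1/3, 0, -1/60, 0, 1/2520, …
Substitute x→r, Dx→(1/r')Dx; clear ⇒ L₀.
L = 1 + (4 + 24·x + 48·x^2 + 32·x^3)·Dx + (1 + 8·x + 24·x^2 + 32·x^3 + 16·x^4)·Dx^2  (order 2).
h: a_k = 0, -2, 4, -23/3, 14, -1441/60, 75/2, -123479/2520, …
ICs: h(0) = 0, h′(0) = -2.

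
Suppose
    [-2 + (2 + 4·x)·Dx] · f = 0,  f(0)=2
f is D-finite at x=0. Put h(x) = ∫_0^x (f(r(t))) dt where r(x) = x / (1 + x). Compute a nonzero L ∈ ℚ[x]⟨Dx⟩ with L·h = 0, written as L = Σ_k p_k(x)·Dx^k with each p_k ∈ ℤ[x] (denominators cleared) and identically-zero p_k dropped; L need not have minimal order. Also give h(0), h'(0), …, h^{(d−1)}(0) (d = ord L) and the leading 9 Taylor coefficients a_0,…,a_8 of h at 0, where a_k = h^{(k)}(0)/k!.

f: a_k = 2, 2, -1, 1, -5/4, 7/4, -21/8, 33/8, -429/64, …
Change of var in L_f (x↦r) gives L₀.
h=∫₀ˣh₀: take L = L₀·Dx.
L = -Dx + (1 + 4·x + 3·x^2)·Dx^2  (order 2).
h: a_k = 0, 2, 1, -1, 5/4, -37/20, 25/8, -327/56, 753/64, …
ICs: h(0) = 0, h′(0) = 2.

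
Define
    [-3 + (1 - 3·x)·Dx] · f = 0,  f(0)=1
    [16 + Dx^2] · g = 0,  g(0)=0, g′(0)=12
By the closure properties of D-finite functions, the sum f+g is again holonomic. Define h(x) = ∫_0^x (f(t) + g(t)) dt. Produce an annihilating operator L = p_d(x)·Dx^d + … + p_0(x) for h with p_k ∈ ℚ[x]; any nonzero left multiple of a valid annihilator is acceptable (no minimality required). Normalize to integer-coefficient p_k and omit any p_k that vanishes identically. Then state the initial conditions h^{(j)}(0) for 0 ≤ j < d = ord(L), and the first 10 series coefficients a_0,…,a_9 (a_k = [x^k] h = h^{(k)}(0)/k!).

L = (1680 - 2304·x + 3456·x^2)·Dx + (-272 + 1584·x - 3456·x^2 + 3456·x^3)·Dx^2 + (105 - 144·x + 216·x^2)·Dx^3 + (-17 + 99·x - 216·x^2 + 216·x^3)·Dx^4  (order 4).
h: a_k = 0, 1, 15/2, 3, -5/4, 81/5, 1343/30, 729/7, 228611/840, 729, …
ICs: h(0) = 0, h′(0) = 1, h′′(0) = 15, h′′′(0) = 18.

f: a_k = 1, 3, 9, 27, 81, 243, 729, 2187, 6561, 19683, …
g: a_k = 0, 12, 0, -32, 0, 128/5, 0, -1024/105, 0, 2048/945, …
Sum ⇒ L₀ = lclm(L_f,L_g) in ℚ(x)⟨Dx⟩.
∫: right-multiply L₀ by Dx.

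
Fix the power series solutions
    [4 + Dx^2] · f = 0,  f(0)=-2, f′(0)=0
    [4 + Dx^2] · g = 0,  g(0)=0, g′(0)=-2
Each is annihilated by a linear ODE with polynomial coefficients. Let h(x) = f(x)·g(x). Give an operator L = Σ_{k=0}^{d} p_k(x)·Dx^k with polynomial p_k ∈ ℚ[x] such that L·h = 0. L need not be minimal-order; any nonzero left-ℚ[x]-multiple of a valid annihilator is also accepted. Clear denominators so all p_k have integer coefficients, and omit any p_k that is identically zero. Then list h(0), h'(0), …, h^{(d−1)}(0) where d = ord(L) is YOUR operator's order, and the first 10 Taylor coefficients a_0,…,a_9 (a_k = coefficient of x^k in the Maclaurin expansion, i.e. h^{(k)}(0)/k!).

f: a_k = -2, 0, 4, 0, -4/3, 0, 8/45, 0, -4/315, 0, …
g: a_k = 0, -2, 0, 4/3, 0, -4/15, 0, 8/315, 0, -4/2835, …
Product ⇒ symmetric product L₀, ord ≤ 4.
L = 16·Dx + Dx^3  (order 3).
h: a_k = 0, 4, 0, -32/3, 0, 128/15, 0, -1024/315, 0, 2048/2835, …
ICs: h(0) = 0, h′(0) = 4, h′′(0) = 0.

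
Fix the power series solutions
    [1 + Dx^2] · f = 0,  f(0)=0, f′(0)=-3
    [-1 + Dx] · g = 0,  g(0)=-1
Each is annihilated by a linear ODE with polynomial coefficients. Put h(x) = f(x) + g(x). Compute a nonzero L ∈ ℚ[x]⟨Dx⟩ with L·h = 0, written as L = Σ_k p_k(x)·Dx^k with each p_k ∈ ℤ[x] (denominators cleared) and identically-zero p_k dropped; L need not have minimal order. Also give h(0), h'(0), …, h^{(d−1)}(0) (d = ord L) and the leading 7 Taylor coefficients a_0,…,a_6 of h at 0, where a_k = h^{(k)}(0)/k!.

f: a_k = 0, -3, 0, 1/2, 0, -1/40, 0, …
g: a_k = -1, -1, -1/2, -1/6, -1/24, -1/120, -1/720, …
L₀ := lclm(L_f,L_g); ord L₀ ≤ 2+1.
L = -1 + Dx - Dx^2 + Dx^3  (order 3).
h: a_k = -1, -4, -1/2, 1/3, -1/24, -1/30, -1/720, …
ICs: h(0) = -1, h′(0) = -4, h′′(0) = -1.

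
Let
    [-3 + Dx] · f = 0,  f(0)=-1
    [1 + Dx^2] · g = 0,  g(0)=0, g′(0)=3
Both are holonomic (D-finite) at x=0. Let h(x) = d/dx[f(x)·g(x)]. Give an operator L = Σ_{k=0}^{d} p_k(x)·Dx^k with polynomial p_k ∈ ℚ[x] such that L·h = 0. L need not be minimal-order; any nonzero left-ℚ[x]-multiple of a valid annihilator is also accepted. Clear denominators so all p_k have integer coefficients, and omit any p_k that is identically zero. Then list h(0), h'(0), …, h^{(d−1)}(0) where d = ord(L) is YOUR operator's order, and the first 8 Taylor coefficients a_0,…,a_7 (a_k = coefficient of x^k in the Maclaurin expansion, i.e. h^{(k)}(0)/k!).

L = 10 - 6·Dx + Dx^2  (order 2).
h: a_k = -3, -18, -39, -48, -79/2, -117/5, -307/30, -16/5, …
ICs: h(0) = -3, h′(0) = -18.

f: a_k = -1, -3, -9/2, -9/2, -27/8, -81/40, -81/80, -243/560, …
g: a_k = 0, 3, 0, -1/2, 0, 1/40, 0, -1/1680, …
L₀ := L_f ⊗_s L_g (sym. prod.), ord ≤ 2.
Derive L from L₀ (diff closure).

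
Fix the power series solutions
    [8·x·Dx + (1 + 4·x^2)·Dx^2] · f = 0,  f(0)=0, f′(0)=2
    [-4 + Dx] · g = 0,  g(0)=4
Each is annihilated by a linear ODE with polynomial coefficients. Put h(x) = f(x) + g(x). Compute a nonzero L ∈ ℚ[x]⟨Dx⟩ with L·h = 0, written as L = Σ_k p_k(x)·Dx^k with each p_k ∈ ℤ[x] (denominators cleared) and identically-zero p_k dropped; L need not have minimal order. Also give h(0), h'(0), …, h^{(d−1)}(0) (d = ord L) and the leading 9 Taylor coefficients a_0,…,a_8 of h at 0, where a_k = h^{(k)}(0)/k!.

f: a_k = 0, 2, 0, -8/3, 0, 32/5, 0, -128/7, 0, …
g: a_k = 4, 16, 32, 128/3, 128/3, 512/15, 1024/45, 4096/315, 2048/315, …
Weyl lclm of L_f,L_g ⇒ L₀ (ord ≤ 3).
L = (8 - 32·x - 96·x^2 - 128·x^3)·Dx + (-6 - 8·x^2 - 64·x^4)·Dx^2 + (1 + 2·x + 8·x^2 + 8·x^3 + 16·x^4)·Dx^3  (order 3).
h: a_k = 4, 18, 32, 40, 128/3, 608/15, 1024/45, -1664/315, 2048/315, …
ICs: h(0) = 4, h′(0) = 18, h′′(0) = 64.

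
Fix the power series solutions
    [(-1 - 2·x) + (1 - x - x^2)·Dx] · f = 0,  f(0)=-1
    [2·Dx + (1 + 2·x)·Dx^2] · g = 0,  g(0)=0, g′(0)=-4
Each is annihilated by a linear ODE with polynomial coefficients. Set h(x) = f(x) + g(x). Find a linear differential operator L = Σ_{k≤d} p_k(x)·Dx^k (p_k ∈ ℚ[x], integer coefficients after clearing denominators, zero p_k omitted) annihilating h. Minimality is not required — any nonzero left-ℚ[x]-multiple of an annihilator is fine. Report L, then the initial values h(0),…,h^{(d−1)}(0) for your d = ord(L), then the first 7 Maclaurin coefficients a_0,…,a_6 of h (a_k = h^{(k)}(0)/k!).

f: a_k = -1, -1, -2, -3, -5, -8, -13, …
g: a_k = 0, -4, 4, -16/3, 8, -64/5, 64/3, …
Weyl lclm of L_f,L_g ⇒ L₀ (ord ≤ 3).
L = (34 + 92·x + 116·x^2 + 48·x^3 + 24·x^4)·Dx + (5 + 60·x + 170·x^2 + 180·x^3 + 100·x^4 + 40·x^5)·Dx^2 + (-3 - 11·x - 5·x^2 + 20·x^3 + 30·x^4 + 24·x^5 + 8·x^6)·Dx^3  (order 3).
h: a_k = -1, -5, 2, -25/3, 3, -104/5, 25/3, …
ICs: h(0) = -1, h′(0) = -5, h′′(0) = 4.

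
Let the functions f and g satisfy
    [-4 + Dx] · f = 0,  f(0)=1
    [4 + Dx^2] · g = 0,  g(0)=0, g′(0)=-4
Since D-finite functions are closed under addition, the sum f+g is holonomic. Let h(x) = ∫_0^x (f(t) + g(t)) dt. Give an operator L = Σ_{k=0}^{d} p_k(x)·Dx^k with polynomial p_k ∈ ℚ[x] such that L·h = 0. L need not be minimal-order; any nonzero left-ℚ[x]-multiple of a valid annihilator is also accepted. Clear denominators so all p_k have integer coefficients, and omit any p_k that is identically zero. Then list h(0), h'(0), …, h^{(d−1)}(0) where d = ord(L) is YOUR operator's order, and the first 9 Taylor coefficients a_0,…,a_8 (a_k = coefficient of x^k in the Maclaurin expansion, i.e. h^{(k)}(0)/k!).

f: a_k = 1, 4, 8, 32/3, 32/3, 128/15, 256/45, 1024/315, 512/315, …
g: a_k = 0, -4, 0, 8/3, 0, -8/15, 0, 16/315, 0, …
Weyl lclm of L_f,L_g ⇒ L₀ (ord ≤ 3).
Integrate: L := L₀·Dx.
L = -16·Dx + 4·Dx^2 - 4·Dx^3 + Dx^4  (order 4).
h: a_k = 0, 1, 0, 8/3, 10/3, 32/15, 4/3, 256/315, 26/63, …
ICs: h(0) = 0, h′(0) = 1, h′′(0) = 0, h′′′(0) = 16.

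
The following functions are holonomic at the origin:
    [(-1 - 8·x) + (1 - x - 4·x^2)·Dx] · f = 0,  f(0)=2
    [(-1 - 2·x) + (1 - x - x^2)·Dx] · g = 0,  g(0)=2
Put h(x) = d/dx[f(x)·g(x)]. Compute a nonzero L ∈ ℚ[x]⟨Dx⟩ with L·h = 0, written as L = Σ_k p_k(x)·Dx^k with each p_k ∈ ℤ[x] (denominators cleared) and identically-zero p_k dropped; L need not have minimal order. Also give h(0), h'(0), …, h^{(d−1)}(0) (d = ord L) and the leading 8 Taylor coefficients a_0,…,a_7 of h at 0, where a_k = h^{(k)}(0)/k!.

f: a_k = 2, 2, 10, 18, 58, 130, 362, 882, …
g: a_k = 2, 2, 4, 6, 10, 16, 26, 42, …
Product ⇒ symmetric product L₀, ord ≤ 1.
h=h₀': d/dx-closure on L₀ ⇒ L.
L = (16 + 18·x - 12·x^2 - 352·x^3 + 12·x^4 + 600·x^5 + 320·x^6) + (-2 - 4·x + 39·x^2 + 8·x^3 - 140·x^4 - 21·x^5 + 140·x^6 + 64·x^7)·Dx  (order 1).
h: a_k = 8, 64, 228, 896, 2800, 9048, 26824, 80000, …
ICs: h(0) = 8.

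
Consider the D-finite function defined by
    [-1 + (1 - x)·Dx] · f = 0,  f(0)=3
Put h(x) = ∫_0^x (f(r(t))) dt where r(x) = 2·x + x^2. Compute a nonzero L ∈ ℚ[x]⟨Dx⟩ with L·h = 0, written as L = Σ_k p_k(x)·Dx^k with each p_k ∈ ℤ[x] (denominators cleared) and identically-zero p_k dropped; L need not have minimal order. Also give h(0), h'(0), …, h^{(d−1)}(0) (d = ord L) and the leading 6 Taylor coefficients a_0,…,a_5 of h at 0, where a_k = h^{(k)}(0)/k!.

f: a_k = 3, 3, 3, 3, 3, 3, …
h₀=f(r): pull back L_f along r ⇒ L₀.
∫: right-multiply L₀ by Dx.
L = (2 + 2·x)·Dx + (-1 + 2·x + x^2)·Dx^2  (order 2).
h: a_k = 0, 3, 3, 5, 9, 87/5, …
ICs: h(0) = 0, h′(0) = 3.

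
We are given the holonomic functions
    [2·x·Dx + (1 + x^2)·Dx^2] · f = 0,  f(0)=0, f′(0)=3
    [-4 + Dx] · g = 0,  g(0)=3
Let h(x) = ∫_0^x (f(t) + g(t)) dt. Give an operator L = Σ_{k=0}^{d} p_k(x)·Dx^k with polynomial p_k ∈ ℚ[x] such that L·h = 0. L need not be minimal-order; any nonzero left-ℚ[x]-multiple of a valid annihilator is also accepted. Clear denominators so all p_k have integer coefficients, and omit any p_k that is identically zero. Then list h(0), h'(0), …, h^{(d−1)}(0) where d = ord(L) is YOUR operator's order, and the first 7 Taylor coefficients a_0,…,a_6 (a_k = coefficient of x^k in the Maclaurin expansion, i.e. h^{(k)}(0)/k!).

f: a_k = 0, 3, 0, -1, 0, 3/5, 0, …
g: a_k = 3, 12, 24, 32, 32, 128/5, 256/15, …
f+g: L₀ = lclm(L_f,L_g), ord ≤ 2+1.
h=∫h₀ ⇒ L = L₀·Dx.
L = (4 - 16·x - 12·x^2 - 16·x^3)·Dx^2 + (-9 - 13·x^2 - 8·x^4)·Dx^3 + (2 + x + 4·x^2 + x^3 + 2·x^4)·Dx^4  (order 4).
h: a_k = 0, 3, 15/2, 8, 31/4, 32/5, 131/30, …
ICs: h(0) = 0, h′(0) = 3, h′′(0) = 15, h′′′(0) = 48.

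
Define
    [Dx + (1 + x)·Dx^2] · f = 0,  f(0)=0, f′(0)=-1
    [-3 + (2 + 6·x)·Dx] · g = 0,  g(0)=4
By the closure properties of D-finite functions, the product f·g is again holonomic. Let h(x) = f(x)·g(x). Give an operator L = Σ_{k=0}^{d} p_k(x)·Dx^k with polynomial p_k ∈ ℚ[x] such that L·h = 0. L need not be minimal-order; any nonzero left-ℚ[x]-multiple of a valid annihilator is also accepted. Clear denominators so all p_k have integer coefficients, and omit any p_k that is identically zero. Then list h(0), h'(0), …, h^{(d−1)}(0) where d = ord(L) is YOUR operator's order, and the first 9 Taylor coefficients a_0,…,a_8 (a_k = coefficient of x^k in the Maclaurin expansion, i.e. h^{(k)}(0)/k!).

L = (21 + 9·x) + (-8 - 24·x)·Dx + (4 + 28·x + 60·x^2 + 36·x^3)·Dx^2  (order 2).
h: a_k = 0, -4, -4, 37/6, -10, 2917/160, -17671/480, 719709/8960, -830323/4480, …
ICs: h(0) = 0, h′(0) = -4.

f: a_k = 0, -1, 1/2, -1/3, 1/4, -1/5, 1/6, -1/7, 1/8, …
g: a_k = 4, 6, -9/2, 27/4, -405/32, 1701/64, -15309/256, 72171/512, -2814669/8192, …
Product ⇒ symmetric product L₀, ord ≤ 2.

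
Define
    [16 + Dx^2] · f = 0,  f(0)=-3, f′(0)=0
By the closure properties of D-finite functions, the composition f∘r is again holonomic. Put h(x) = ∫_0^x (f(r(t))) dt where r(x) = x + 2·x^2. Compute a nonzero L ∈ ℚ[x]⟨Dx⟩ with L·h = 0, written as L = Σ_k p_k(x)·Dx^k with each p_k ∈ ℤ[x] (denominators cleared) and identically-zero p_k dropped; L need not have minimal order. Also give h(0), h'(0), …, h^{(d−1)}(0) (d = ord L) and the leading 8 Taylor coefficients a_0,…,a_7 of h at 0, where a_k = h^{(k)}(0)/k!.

f: a_k = -3, 0, 24, 0, -32, 0, 256/15, 0, …
f∘r: x↦r, Dx↦Dx/r' in L_f ⇒ L₀.
Integrate: L := L₀·Dx.
L = (16 + 192·x + 768·x^2 + 1024·x^3)·Dx - 4·Dx^2 + (1 + 4·x)·Dx^3  (order 3).
h: a_k = 0, -3, 0, 8, 24, 64/5, -128/3, -11264/105, …
ICs: h(0) = 0, h′(0) = -3, h′′(0) = 0.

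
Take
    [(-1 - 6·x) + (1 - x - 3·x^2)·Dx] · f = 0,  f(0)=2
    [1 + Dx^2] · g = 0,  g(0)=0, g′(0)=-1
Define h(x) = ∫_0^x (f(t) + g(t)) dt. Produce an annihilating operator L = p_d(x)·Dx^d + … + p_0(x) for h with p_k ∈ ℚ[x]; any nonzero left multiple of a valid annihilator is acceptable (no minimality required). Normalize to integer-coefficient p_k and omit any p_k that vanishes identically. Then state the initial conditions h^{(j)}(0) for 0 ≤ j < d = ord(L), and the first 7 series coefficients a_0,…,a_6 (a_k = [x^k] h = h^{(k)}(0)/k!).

L = (43 + 292·x + 307·x^2 + 624·x^3 + 45·x^4 + 54·x^5)·Dx + (-9 - 7·x - 6·x^2 + 91·x^3 + 144·x^4 + 27·x^5 + 27·x^6)·Dx^2 + (43 + 292·x + 307·x^2 + 624·x^3 + 45·x^4 + 54·x^5)·Dx^3 + (-9 - 7·x - 6·x^2 + 91·x^3 + 144·x^4 + 27·x^5 + 27·x^6)·Dx^4  (order 4).
h: a_k = 0, 2, 1/2, 8/3, 85/24, 38/5, 9599/720, …
ICs: h(0) = 0, h′(0) = 2, h′′(0) = 1, h′′′(0) = 16.

f: a_k = 2, 2, 8, 14, 38, 80, 194, …
g: a_k = 0, -1, 0, 1/6, 0, -1/120, 0, …
h₀=f+g: left-lcm gives L₀, ord ≤ 3.
∫: right-multiply L₀ by Dx.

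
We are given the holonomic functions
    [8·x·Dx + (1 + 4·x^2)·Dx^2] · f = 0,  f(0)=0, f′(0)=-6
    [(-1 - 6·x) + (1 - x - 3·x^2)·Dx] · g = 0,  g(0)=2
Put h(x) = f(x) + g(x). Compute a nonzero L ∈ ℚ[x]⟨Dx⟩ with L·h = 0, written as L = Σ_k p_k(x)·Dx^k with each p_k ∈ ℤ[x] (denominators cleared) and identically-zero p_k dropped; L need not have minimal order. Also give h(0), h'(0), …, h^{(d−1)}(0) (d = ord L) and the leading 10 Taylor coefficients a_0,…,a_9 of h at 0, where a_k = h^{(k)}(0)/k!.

L = (32 - 128·x - 1488·x^2 - 2880·x^3 - 8424·x^4 - 2592·x^6)·Dx + (-25 - 160·x - 214·x^2 - 1188·x^3 - 2628·x^4 - 6264·x^5 - 432·x^6 - 2592·x^7)·Dx^2 + (4 + 9·x + 54·x^2 - 66·x^3 - x^4 - 444·x^5 - 720·x^6 - 144·x^7 - 432·x^8)·Dx^3  (order 3).
h: a_k = 2, -4, 8, 22, 38, 304/5, 194, 3422/7, 1016, 6442/3, …
ICs: h(0) = 2, h′(0) = -4, h′′(0) = 16.

f: a_k = 0, -6, 0, 8, 0, -96/5, 0, 384/7, 0, -512/3, …
g: a_k = 2, 2, 8, 14, 38, 80, 194, 434, 1016, 2318, …
L₀ := lclm(L_f,L_g); ord L₀ ≤ 2+1.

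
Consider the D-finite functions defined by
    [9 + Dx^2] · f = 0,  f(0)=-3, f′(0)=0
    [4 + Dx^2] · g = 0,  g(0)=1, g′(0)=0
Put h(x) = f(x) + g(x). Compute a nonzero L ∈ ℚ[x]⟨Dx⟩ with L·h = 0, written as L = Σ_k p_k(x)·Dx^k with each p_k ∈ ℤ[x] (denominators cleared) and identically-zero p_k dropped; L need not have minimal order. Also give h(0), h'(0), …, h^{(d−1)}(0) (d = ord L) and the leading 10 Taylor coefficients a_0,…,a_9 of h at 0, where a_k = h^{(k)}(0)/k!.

L = 36 + 13·Dx^2 + Dx^4  (order 4).
h: a_k = -2, 0, 23/2, 0, -227/24, 0, 2123/720, 0, -19427/40320, 0, …
ICs: h(0) = -2, h′(0) = 0, h′′(0) = 23, h′′′(0) = 0.

f: a_k = -3, 0, 27/2, 0, -81/8, 0, 243/80, 0, -2187/4480, 0, …
g: a_k = 1, 0, -2, 0, 2/3, 0, -4/45, 0, 2/315, 0, …
Weyl lclm of L_f,L_g ⇒ L₀ (ord ≤ 4).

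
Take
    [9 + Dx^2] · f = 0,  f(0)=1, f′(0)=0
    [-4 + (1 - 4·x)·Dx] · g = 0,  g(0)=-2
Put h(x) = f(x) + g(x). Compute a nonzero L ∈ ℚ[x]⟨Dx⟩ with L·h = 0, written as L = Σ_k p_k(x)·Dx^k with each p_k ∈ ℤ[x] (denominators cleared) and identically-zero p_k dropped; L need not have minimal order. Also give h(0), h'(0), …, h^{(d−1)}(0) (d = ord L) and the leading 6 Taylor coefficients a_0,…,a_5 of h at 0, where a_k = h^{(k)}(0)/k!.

f: a_k = 1, 0, -9/2, 0, 27/8, 0, …
g: a_k = -2, -8, -32, -128, -512, -2048, …
Weyl lclm of L_f,L_g ⇒ L₀ (ord ≤ 3).
L = (-3780 + 2592·x - 5184·x^2) + (369 - 2124·x + 3888·x^2 - 5184·x^3)·Dx + (-420 + 288·x - 576·x^2)·Dx^2 + (41 - 236·x + 432·x^2 - 576·x^3)·Dx^3  (order 3).
h: a_k = -1, -8, -73/2, -128, -4069/8, -2048, …
ICs: h(0) = -1, h′(0) = -8, h′′(0) = -73.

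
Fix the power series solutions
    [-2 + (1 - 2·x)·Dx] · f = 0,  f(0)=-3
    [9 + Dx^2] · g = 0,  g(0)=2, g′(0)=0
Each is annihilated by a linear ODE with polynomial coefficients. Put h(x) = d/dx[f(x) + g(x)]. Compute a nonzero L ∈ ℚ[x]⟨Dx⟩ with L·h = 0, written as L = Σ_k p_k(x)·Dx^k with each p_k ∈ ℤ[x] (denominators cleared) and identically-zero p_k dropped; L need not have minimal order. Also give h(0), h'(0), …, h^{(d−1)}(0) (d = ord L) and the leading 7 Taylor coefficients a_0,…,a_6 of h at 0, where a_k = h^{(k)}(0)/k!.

f: a_k = -3, -6, -12, -24, -48, -96, -192, …
g: a_k = 2, 0, -9, 0, 27/4, 0, -81/40, …
h₀=f+g: left-lcm gives L₀, ord ≤ 3.
h₀' ⇒ L via d/dx closure of L₀.
L = (684 - 432·x + 432·x^2) + (-99 + 306·x - 324·x^2 + 216·x^3)·Dx + (76 - 48·x + 48·x^2)·Dx^2 + (-11 + 34·x - 36·x^2 + 24·x^3)·Dx^3  (order 3).
h: a_k = -6, -42, -72, -165, -480, -23283/20, -2688, …
ICs: h(0) = -6, h′(0) = -42, h′′(0) = -144.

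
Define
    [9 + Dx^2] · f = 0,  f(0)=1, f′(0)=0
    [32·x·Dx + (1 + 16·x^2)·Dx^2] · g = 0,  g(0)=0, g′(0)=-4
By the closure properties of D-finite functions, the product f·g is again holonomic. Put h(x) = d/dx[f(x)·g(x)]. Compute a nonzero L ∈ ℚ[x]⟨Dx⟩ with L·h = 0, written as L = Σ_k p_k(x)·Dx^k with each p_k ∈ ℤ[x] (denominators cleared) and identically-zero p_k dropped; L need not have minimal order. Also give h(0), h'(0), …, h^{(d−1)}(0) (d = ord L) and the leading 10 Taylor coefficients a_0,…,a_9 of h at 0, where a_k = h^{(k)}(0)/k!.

f: a_k = 1, 0, -9/2, 0, 27/8, 0, -81/80, 0, 729/4480, 0, …
g: a_k = 0, -4, 0, 64/3, 0, -1024/5, 0, 16384/7, 0, -262144/9, …
f·g: L₀ = L_f ⊗_s L_g, ord ≤ 2·2.
Derive L from L₀ (diff closure).
L = (2922993 + 113986656·x^2 + 3239661312·x^4 + 5952061440·x^6 + 4156489728·x^8 - 7644119040·x^10 + 110075314176·x^12) + (1760832·x + 128480256·x^3 + 1888911360·x^5 + 5308416000·x^7 + 15288238080·x^9 + 48922361856·x^11)·Dx + (341202 + 13887168·x^2 + 389230080·x^4 + 940474368·x^6 + 1603141632·x^8 + 3737124864·x^10 + 24461180928·x^12)·Dx^2 + (195648·x + 14275584·x^3 + 209879040·x^5 + 589824000·x^7 + 1698693120·x^9 + 5435817984·x^11)·Dx^3 + (1825 + 135776·x^2 + 3251968·x^4 + 31014912·x^6 + 126812160·x^8 + 509607936·x^10 + 1358954496·x^12)·Dx^4  (order 4).
h: a_k = -4, 0, 118, 0, -3143/2, 0, 467351/20, 0, -81392237/224, 0, …
ICs: h(0) = -4, h′(0) = 0, h′′(0) = 236, h′′′(0) = 0.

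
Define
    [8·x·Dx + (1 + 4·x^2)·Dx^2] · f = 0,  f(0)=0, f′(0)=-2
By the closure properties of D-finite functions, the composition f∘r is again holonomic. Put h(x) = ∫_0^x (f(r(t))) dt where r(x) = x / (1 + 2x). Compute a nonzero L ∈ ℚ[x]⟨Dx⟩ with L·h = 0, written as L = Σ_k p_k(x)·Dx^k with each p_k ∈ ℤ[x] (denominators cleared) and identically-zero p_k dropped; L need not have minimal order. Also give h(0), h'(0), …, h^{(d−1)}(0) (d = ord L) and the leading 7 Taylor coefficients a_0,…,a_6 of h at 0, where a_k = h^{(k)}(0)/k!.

f: a_k = 0, -2, 0, 8/3, 0, -32/5, 0, …
h₀=f(r): pull back L_f along r ⇒ L₀.
Integrate: L := L₀·Dx.
L = (4 + 16·x)·Dx^2 + (1 + 4·x + 8·x^2)·Dx^3  (order 3).
h: a_k = 0, 0, -1, 4/3, -4/3, 0, 64/15, …
ICs: h(0) = 0, h′(0) = 0, h′′(0) = -2.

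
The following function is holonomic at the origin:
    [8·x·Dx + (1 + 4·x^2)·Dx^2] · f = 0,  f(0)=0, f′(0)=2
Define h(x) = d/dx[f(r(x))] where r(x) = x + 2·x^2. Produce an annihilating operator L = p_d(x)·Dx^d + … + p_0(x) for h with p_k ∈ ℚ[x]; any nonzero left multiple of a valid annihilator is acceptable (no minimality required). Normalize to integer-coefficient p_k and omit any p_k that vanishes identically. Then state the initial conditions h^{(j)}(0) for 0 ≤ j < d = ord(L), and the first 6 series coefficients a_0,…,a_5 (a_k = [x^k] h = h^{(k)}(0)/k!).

f: a_k = 0, 2, 0, -8/3, 0, 32/5, …
h₀=f(r): pull back L_f along r ⇒ L₀.
h₀' ⇒ L via d/dx closure of L₀.
L = (-4 + 8·x + 64·x^2 + 192·x^3 + 192·x^4) + (1 + 4·x + 4·x^2 + 32·x^3 + 80·x^4 + 64·x^5)·Dx  (order 1).
h: a_k = 2, 8, -8, -64, -128, 256, …
ICs: h(0) = 2.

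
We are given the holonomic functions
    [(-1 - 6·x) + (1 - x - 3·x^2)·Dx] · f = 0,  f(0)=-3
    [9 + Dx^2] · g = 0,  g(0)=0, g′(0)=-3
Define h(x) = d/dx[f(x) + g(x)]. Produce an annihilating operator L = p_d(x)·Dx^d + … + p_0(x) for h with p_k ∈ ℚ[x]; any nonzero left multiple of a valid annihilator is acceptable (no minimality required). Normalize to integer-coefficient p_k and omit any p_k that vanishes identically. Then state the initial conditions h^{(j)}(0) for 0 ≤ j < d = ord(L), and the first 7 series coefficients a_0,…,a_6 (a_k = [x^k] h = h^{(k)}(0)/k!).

f: a_k = -3, -3, -12, -21, -57, -120, -291, …
g: a_k = 0, -3, 0, 9/2, 0, -81/40, 0, …
Weyl lclm of L_f,L_g ⇒ L₀ (ord ≤ 3).
h₀' ⇒ L via d/dx closure of L₀.
L = (1584 + 7614·x + 25326·x^2 + 15390·x^3 + 26730·x^4 + 13122·x^5 + 13122·x^6) + (-153 - 819·x + 918·x^2 + 2133·x^3 + 1620·x^4 + 3645·x^5 + 5103·x^6 + 4374·x^7)·Dx + (176 + 846·x + 2814·x^2 + 1710·x^3 + 2970·x^4 + 1458·x^5 + 1458·x^6)·Dx^2 + (-17 - 91·x + 102·x^2 + 237·x^3 + 180·x^4 + 405·x^5 + 567·x^6 + 486·x^7)·Dx^3  (order 3).
h: a_k = -6, -24, -99/2, -228, -4881/8, -1746, -364317/80, …
ICs: h(0) = -6, h′(0) = -24, h′′(0) = -99.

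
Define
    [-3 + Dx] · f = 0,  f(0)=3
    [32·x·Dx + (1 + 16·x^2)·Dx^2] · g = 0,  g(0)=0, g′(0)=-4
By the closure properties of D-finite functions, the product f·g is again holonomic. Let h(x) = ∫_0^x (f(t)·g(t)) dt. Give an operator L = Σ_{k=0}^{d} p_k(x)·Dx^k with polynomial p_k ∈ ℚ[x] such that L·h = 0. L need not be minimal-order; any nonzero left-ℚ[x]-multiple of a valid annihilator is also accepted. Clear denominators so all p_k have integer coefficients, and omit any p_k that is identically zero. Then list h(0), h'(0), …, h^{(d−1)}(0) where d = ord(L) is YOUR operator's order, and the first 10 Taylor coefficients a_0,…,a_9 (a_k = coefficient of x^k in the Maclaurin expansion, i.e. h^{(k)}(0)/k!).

f: a_k = 3, 9, 27/2, 27/2, 81/8, 243/40, 243/80, 729/560, 2187/4480, 729/4480, …
g: a_k = 0, -4, 0, 64/3, 0, -1024/5, 0, 16384/7, 0, -262144/9, …
Sym-product of L_f,L_g gives L₀ (≤ ord 2).
Integrate: L := L₀·Dx.
L = (9 - 96·x + 144·x^2)·Dx + (-6 + 32·x - 96·x^2)·Dx^2 + (1 + 16·x^2)·Dx^3  (order 3).
h: a_k = 0, 0, -6, -12, 5/2, 138/5, -1223/20, -3159/14, 624507/1120, 286607/140, …
ICs: h(0) = 0, h′(0) = 0, h′′(0) = -12.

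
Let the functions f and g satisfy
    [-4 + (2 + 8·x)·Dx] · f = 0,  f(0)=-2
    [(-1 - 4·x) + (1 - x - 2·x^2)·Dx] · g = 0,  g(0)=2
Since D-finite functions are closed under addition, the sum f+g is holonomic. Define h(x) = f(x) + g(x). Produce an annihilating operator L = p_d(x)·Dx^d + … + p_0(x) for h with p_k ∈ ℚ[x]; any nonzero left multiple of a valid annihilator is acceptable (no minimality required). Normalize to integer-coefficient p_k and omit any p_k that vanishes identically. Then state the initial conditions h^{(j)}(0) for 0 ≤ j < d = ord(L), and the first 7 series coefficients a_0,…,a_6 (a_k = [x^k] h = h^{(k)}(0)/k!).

L = (16 + 84·x + 120·x^2 + 160·x^3) + (-10 - 52·x - 204·x^2 - 400·x^3 - 400·x^4)·Dx + (-1 + 7·x + 56·x^2 + 8·x^3 - 200·x^4 - 160·x^5)·Dx^2  (order 2).
h: a_k = 0, -2, 10, 2, 42, -14, 254, …
ICs: h(0) = 0, h′(0) = -2.

f: a_k = -2, -4, 4, -8, 20, -56, 168, …
g: a_k = 2, 2, 6, 10, 22, 42, 86, …
h₀=f+g: left-lcm gives L₀, ord ≤ 2.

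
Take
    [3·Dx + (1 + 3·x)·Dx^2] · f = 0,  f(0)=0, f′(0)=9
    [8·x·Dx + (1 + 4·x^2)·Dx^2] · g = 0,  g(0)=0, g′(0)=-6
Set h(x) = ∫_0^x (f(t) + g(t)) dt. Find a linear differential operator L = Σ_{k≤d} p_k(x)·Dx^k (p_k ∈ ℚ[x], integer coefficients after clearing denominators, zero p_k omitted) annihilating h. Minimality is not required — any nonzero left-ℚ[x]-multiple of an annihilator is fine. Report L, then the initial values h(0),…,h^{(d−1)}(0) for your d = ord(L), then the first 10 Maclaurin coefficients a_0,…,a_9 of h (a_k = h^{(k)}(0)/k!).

L = (-24 - 216·x + 288·x^2 + 288·x^3)·Dx^2 + (-26 - 48·x - 120·x^2 + 576·x^3 + 576·x^4)·Dx^3 + (-3 - x + 24·x^2 + 32·x^3 + 144·x^4 + 144·x^5)·Dx^4  (order 4).
h: a_k = 0, 0, 3/2, -9/2, 35/4, -243/20, 211/10, -729/14, 6945/56, -2187/8, …
ICs: h(0) = 0, h′(0) = 0, h′′(0) = 3, h′′′(0) = -27.

f: a_k = 0, 9, -27/2, 27, -243/4, 729/5, -729/2, 6561/7, -19683/8, 6561, …
g: a_k = 0, -6, 0, 8, 0, -96/5, 0, 384/7, 0, -512/3, …
Weyl lclm of L_f,L_g ⇒ L₀ (ord ≤ 4).
∫: right-multiply L₀ by Dx.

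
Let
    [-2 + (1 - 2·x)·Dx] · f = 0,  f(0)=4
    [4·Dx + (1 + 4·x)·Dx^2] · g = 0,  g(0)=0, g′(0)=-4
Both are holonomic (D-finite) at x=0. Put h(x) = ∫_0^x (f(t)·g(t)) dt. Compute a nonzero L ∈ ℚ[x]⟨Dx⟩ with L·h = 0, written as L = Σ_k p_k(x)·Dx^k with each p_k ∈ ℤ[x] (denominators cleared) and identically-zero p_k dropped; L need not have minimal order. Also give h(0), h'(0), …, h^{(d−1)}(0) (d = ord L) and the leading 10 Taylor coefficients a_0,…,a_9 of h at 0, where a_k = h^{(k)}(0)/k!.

f: a_k = 4, 8, 16, 32, 64, 128, 256, 512, 1024, 2048, …
g: a_k = 0, -4, 8, -64/3, 64, -1024/5, 2048/3, -16384/7, 8192, -262144/9, …
Product ⇒ symmetric product L₀, ord ≤ 2.
Integrate: L := L₀·Dx.
L = 8·Dx + 24·x·Dx^2 + (-1 - 2·x + 8·x^2)·Dx^3  (order 3).
h: a_k = 0, 0, -8, 0, -64/3, 256/15, -4864/45, 1024/5, -28416/35, 692224/315, …
ICs: h(0) = 0, h′(0) = 0, h′′(0) = -16.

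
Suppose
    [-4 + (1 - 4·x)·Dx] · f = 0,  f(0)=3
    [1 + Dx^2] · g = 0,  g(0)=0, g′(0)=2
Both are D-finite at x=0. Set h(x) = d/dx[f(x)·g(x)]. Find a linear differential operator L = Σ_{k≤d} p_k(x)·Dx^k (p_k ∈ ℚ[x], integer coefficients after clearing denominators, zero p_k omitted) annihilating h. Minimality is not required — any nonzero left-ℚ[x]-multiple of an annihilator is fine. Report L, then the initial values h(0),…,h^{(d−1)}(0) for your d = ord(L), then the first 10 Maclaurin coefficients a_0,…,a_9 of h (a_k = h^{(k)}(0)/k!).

L = (-31 - 8·x + 16·x^2) + (-8 + 32·x)·Dx + (1 - 8·x + 16·x^2)·Dx^2  (order 2).
h: a_k = 6, 48, 285, 1520, 30401/4, 182406/5, 20429471/120, 81717884/105, 23534750593/6720, 23534750593/1512, …
ICs: h(0) = 6, h′(0) = 48.

f: a_k = 3, 12, 48, 192, 768, 3072, 12288, 49152, 196608, 786432, …
g: a_k = 0, 2, 0, -1/3, 0, 1/60, 0, -1/2520, 0, 1/181440, …
h₀=f·g: eliminate ⇒ L₀, order ≤ 1·2.
Differentiate: ansatz ord ≤ ord L₀ ⇒ L.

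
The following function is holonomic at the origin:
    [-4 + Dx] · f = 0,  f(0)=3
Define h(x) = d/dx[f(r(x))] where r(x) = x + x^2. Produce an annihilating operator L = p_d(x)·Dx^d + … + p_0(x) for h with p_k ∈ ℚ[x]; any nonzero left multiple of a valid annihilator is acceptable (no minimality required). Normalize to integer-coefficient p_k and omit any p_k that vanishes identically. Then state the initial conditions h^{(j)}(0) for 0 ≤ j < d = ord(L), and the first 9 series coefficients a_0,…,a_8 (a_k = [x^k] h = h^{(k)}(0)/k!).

L = (6 + 16·x + 16·x^2) + (-1 - 2·x)·Dx  (order 1).
h: a_k = 12, 72, 240, 608, 1248, 11072/5, 52096/15, 34560/7, 675968/105, …
ICs: h(0) = 12.

f: a_k = 3, 12, 24, 32, 32, 128/5, 256/15, 1024/105, 512/105, …
Substitute x→r, Dx→(1/r')Dx; clear ⇒ L₀.
Differentiate: ansatz ord ≤ ord L₀ ⇒ L.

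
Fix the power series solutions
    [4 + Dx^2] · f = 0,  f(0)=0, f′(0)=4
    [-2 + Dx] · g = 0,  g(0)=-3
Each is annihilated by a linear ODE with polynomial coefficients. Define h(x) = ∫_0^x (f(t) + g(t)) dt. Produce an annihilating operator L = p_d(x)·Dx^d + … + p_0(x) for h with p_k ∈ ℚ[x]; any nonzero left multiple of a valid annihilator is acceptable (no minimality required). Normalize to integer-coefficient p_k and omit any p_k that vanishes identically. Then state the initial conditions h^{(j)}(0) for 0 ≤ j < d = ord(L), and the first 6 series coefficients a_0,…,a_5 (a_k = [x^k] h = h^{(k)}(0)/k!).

f: a_k = 0, 4, 0, -8/3, 0, 8/15, …
g: a_k = -3, -6, -6, -4, -2, -4/5, …
Weyl lclm of L_f,L_g ⇒ L₀ (ord ≤ 3).
Integrate: L := L₀·Dx.
L = -8·Dx + 4·Dx^2 - 2·Dx^3 + Dx^4  (order 4).
h: a_k = 0, -3, -1, -2, -5/3, -2/5, …
ICs: h(0) = 0, h′(0) = -3, h′′(0) = -2, h′′′(0) = -12.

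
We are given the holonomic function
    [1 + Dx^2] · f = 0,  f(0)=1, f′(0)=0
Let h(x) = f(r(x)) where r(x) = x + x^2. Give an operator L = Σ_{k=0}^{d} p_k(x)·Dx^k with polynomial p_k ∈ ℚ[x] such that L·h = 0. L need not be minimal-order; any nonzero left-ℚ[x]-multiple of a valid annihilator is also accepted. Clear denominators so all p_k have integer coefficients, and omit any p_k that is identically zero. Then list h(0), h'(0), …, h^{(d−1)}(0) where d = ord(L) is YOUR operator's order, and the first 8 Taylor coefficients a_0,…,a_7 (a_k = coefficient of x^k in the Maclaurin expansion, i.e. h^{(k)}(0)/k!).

f: a_k = 1, 0, -1/2, 0, 1/24, 0, -1/720, 0, …
Substitute x→r, Dx→(1/r')Dx; clear ⇒ L₀.
L = (1 + 6·x + 12·x^2 + 8·x^3) - 2·Dx + (1 + 2·x)·Dx^2  (order 2).
h: a_k = 1, 0, -1/2, -1, -11/24, 1/6, 179/720, 19/120, …
ICs: h(0) = 1, h′(0) = 0.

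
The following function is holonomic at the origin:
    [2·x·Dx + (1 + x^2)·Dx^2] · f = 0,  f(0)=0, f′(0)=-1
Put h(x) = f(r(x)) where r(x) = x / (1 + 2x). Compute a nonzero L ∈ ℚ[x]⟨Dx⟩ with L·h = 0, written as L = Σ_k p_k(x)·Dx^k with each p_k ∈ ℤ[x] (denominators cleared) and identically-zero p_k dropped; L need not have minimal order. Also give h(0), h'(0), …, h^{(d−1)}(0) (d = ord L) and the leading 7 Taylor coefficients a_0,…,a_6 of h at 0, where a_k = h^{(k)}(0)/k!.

f: a_k = 0, -1, 0, 1/3, 0, -1/5, 0, …
L₀ from L_f via x↦r, Dx↦r'^{-1}Dx.
L = (4 + 10·x)·Dx + (1 + 4·x + 5·x^2)·Dx^2  (order 2).
h: a_k = 0, -1, 2, -11/3, 6, -41/5, 22/3, …
ICs: h(0) = 0, h′(0) = -1.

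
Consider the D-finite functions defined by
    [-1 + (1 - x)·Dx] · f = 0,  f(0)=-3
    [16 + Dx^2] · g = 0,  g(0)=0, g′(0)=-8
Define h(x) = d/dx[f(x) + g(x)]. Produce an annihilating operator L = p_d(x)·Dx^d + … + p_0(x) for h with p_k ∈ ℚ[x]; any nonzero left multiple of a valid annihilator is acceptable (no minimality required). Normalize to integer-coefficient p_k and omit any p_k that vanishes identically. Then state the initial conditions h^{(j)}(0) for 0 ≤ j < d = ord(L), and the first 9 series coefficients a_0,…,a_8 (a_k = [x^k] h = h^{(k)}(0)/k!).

L = (448 - 512·x + 256·x^2) + (-176 + 432·x - 384·x^2 + 128·x^3)·Dx + (28 - 32·x + 16·x^2)·Dx^2 + (-11 + 27·x - 24·x^2 + 8·x^3)·Dx^3  (order 3).
h: a_k = -11, -6, 55, -12, -301/3, -18, 1103/45, -24, -12601/315, …
ICs: h(0) = -11, h′(0) = -6, h′′(0) = 110.

f: a_k = -3, -3, -3, -3, -3, -3, -3, -3, -3, …
g: a_k = 0, -8, 0, 64/3, 0, -256/15, 0, 2048/315, 0, …
f+g: L₀ = lclm(L_f,L_g), ord ≤ 1+2.
h₀' ⇒ L via d/dx closure of L₀.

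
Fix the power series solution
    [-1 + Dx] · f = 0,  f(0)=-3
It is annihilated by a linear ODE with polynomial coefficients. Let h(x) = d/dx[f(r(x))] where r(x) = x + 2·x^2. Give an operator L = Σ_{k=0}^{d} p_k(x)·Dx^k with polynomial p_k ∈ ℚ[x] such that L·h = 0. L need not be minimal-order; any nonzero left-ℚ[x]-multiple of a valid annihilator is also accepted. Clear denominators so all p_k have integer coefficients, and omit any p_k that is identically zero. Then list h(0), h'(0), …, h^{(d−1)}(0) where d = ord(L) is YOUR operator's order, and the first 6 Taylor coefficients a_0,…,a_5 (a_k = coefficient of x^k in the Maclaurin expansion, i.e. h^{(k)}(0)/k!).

f: a_k = -3, -3, -3/2, -1/2, -1/8, -1/40, …
h₀=f(r): pull back L_f along r ⇒ L₀.
h₀' ⇒ L via d/dx closure of L₀.
L = (5 + 8·x + 16·x^2) + (-1 - 4·x)·Dx  (order 1).
h: a_k = -3, -15, -39/2, -73/2, -281/8, -1741/40, …
ICs: h(0) = -3.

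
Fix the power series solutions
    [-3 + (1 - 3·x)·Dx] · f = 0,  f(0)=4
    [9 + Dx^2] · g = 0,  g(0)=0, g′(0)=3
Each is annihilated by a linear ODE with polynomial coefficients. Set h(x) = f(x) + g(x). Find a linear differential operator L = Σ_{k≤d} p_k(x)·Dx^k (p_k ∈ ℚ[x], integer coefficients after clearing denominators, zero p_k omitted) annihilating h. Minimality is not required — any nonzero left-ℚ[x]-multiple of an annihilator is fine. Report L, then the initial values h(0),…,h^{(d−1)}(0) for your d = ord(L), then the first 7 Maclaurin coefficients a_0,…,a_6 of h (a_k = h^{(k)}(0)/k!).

L = (63 - 54·x + 81·x^2) + (-9 + 45·x - 81·x^2 + 81·x^3)·Dx + (7 - 6·x + 9·x^2)·Dx^2 + (-1 + 5·x - 9·x^2 + 9·x^3)·Dx^3  (order 3).
h: a_k = 4, 15, 36, 207/2, 324, 38961/40, 2916, …
ICs: h(0) = 4, h′(0) = 15, h′′(0) = 72.

f: a_k = 4, 12, 36, 108, 324, 972, 2916, …
g: a_k = 0, 3, 0, -9/2, 0, 81/40, 0, …
Sum ⇒ L₀ = lclm(L_f,L_g) in ℚ(x)⟨Dx⟩.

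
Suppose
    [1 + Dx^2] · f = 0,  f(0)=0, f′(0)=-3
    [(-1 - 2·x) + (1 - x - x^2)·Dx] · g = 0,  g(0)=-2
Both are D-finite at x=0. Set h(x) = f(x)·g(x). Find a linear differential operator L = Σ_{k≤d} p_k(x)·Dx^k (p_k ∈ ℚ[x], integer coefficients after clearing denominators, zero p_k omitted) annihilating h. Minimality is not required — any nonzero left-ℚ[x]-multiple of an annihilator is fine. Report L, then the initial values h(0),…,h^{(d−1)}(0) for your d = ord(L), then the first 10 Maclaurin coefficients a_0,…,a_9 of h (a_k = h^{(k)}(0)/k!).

L = (1 + x + x^2) + (2 + 4·x)·Dx + (-1 + x + x^2)·Dx^2  (order 2).
h: a_k = 0, 6, 6, 11, 17, 561/20, 901/20, 61403/840, 19849/168, 11566657/60480, …
ICs: h(0) = 0, h′(0) = 6.

f: a_k = 0, -3, 0, 1/2, 0, -1/40, 0, 1/1680, 0, -1/120960, …
g: a_k = -2, -2, -4, -6, -10, -16, -26, -42, -68, -110, …
Sym-product of L_f,L_g gives L₀ (≤ ord 2).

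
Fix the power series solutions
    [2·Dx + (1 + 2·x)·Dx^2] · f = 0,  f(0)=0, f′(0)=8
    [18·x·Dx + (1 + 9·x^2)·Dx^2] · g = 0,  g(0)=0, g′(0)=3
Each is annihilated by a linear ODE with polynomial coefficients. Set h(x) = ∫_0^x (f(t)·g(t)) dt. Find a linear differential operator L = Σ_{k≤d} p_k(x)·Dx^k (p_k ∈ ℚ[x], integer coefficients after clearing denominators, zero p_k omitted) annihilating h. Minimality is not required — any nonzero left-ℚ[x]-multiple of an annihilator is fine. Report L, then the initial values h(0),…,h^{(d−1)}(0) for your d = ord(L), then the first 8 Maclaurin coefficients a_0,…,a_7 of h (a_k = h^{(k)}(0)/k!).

L = (792 + 3024·x + 22680·x^2 + 102384·x^3 + 174960·x^4 + 151632·x^5 + 104976·x^7)·Dx^2 + (332 + 4752·x + 28908·x^2 + 127008·x^3 + 351216·x^4 + 542376·x^5 + 408240·x^6 + 157464·x^7 + 367416·x^8)·Dx^3 + (44 + 916·x + 6696·x^2 + 27252·x^3 + 85860·x^4 + 193428·x^5 + 279936·x^6 + 224532·x^7 + 157464·x^8 + 209952·x^9)·Dx^4 + (10 + 76·x + 418·x^2 + 1728·x^3 + 5391·x^4 + 12960·x^5 + 24948·x^6 + 34992·x^7 + 29889·x^8 + 26244·x^9 + 26244·x^10)·Dx^5  (order 5).
h: a_k = 0, 0, 0, 8, -6, -8, 4, 264/5, …
ICs: h(0) = 0, h′(0) = 0, h′′(0) = 0, h′′′(0) = 48, h′′′′(0) = -144.

f: a_k = 0, 8, -8, 32/3, -16, 128/5, -128/3, 512/7, …
g: a_k = 0, 3, 0, -9, 0, 243/5, 0, -2187/7, …
Sym-product of L_f,L_g gives L₀ (≤ ord 4).
∫: right-multiply L₀ by Dx.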